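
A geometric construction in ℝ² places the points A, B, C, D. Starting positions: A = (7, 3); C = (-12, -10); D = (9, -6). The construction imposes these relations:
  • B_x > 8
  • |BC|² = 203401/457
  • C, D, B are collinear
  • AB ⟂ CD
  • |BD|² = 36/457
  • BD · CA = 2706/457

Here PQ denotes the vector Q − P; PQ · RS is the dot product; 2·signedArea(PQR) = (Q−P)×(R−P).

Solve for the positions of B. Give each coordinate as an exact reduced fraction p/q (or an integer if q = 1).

B = (3987/457, -2766/457)

1. B_x = 3987/457  [C, D, B are collinear ∩ AB ⟂ CD]
2. B_y = -2766/457  [C, D, B are collinear ∩ AB ⟂ CD]
   → B = (3987/457, -2766/457)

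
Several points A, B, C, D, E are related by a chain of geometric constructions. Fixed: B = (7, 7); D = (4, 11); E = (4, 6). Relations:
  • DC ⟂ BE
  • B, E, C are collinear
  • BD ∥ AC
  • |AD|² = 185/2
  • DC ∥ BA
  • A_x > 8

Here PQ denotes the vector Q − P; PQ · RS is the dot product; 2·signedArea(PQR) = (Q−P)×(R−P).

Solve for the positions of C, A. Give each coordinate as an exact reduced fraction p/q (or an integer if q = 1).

1. C_x = 11/2  [B, E, C are collinear ∩ DC ⟂ BE]
2. C_y = 13/2  [B, E, C are collinear ∩ DC ⟂ BE]
   → C = (11/2, 13/2)
3. A_x = 17/2  [BD ∥ AC ∩ DC ∥ BA]
4. A_y = 5/2  [BD ∥ AC ∩ DC ∥ BA]
   → A = (17/2, 5/2)

A = (17/2, 5/2)
C = (11/2, 13/2)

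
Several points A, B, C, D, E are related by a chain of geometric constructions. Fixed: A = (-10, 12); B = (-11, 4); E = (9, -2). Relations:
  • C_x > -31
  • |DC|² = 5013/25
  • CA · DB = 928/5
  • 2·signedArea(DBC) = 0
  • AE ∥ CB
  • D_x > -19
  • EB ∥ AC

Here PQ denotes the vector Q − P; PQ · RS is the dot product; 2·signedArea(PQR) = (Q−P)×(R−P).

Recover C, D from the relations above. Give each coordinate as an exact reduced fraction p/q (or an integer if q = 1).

C = (-30, 18)
D = (-93/5, 48/5)

1. C_x = -30  [AE ∥ CB ∩ EB ∥ AC]
2. C_y = 18  [AE ∥ CB ∩ EB ∥ AC]
   → C = (-30, 18)
3. D_x = -93/5  [2·signedArea(DBC) = 0 ∩ CA · DB = 928/5]
4. D_y = 48/5  [2·signedArea(DBC) = 0 ∩ CA · DB = 928/5]
   → D = (-93/5, 48/5)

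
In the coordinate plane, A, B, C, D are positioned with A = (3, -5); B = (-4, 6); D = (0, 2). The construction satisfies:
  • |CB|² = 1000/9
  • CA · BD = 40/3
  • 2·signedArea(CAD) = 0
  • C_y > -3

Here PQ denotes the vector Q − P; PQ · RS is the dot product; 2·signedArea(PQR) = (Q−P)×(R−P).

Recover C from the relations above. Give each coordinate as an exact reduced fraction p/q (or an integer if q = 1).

1. C_x = 2  [2·signedArea(CAD) = 0 ∩ CA · BD = 40/3]
2. C_y = -8/3  [2·signedArea(CAD) = 0 ∩ CA · BD = 40/3]
   → C = (2, -8/3)

C = (2, -8/3)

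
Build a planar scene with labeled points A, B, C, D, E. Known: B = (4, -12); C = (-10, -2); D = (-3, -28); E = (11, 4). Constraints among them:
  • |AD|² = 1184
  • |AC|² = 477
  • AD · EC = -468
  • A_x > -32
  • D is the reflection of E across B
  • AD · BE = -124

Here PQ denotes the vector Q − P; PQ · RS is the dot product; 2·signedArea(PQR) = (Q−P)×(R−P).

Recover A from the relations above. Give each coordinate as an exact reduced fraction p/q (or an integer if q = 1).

1. A_x = -31  [AD · EC = -468 ∩ AD · BE = -124]
2. A_y = -8  [AD · EC = -468 ∩ AD · BE = -124]
   → A = (-31, -8)

A = (-31, -8)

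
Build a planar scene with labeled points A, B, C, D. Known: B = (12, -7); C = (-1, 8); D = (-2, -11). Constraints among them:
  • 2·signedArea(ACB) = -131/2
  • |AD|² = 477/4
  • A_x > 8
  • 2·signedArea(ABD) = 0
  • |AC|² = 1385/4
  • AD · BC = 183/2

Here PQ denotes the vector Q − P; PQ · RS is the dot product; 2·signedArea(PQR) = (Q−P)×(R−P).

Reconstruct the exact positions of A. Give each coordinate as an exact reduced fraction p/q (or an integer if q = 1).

1. A_x = 17/2  [2·signedArea(ABD) = 0 ∩ AD · BC = 183/2]
2. A_y = -8  [2·signedArea(ABD) = 0 ∩ AD · BC = 183/2]
   → A = (17/2, -8)

A = (17/2, -8)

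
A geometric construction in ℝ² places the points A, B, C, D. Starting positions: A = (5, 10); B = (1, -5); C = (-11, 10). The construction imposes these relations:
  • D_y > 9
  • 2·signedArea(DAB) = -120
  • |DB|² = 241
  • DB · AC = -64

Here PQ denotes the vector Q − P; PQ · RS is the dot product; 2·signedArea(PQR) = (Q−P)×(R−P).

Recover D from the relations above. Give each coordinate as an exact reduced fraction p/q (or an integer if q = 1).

1. D_x = -3  [2·signedArea(DAB) = -120 ∩ DB · AC = -64]
2. D_y = 10  [2·signedArea(DAB) = -120 ∩ DB · AC = -64]
   → D = (-3, 10)

D = (-3, 10)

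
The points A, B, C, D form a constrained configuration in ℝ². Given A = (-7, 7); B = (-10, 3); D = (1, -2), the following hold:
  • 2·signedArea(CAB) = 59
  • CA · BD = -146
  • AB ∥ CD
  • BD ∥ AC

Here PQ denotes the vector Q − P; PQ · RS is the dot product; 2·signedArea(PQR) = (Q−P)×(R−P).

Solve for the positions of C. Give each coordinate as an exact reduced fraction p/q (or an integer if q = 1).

C = (4, 2)

1. C_x = 4  [AB ∥ CD ∩ BD ∥ AC]
2. C_y = 2  [AB ∥ CD ∩ BD ∥ AC]
   → C = (4, 2)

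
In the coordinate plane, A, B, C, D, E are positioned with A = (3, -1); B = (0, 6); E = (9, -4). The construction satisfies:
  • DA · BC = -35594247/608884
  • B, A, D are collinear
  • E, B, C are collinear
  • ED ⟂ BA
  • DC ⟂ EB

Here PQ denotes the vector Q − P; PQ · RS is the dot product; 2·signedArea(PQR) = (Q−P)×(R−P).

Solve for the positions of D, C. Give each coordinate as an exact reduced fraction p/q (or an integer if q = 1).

C = (84681/10498, -15551/5249)
D = (291/58, -331/58)

1. D_x = 291/58  [B, A, D are collinear ∩ ED ⟂ BA]
2. D_y = -331/58  [B, A, D are collinear ∩ ED ⟂ BA]
   → D = (291/58, -331/58)
3. C_x = 84681/10498  [E, B, C are collinear ∩ DC ⟂ EB]
4. C_y = -15551/5249  [E, B, C are collinear ∩ DC ⟂ EB]
   → C = (84681/10498, -15551/5249)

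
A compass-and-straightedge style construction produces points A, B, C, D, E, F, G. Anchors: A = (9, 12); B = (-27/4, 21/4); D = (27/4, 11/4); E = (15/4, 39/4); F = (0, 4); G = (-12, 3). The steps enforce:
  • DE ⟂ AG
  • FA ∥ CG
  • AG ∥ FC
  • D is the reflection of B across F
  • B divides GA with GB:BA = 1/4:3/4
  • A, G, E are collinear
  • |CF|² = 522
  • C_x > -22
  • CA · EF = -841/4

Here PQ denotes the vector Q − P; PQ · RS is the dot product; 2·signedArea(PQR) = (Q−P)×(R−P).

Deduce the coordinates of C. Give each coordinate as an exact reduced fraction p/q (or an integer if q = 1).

1. C_x = -21  [FA ∥ CG ∩ AG ∥ FC]
2. C_y = -5  [FA ∥ CG ∩ AG ∥ FC]
   → C = (-21, -5)

C = (-21, -5)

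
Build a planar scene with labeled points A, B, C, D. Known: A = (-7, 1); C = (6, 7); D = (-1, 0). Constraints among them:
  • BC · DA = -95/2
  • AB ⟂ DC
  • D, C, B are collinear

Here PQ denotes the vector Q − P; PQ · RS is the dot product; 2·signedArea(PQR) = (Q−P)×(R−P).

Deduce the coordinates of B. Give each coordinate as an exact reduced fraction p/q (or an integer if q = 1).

B = (-7/2, -5/2)

1. B_x = -7/2  [D, C, B are collinear ∩ AB ⟂ DC]
2. B_y = -5/2  [D, C, B are collinear ∩ AB ⟂ DC]
   → B = (-7/2, -5/2)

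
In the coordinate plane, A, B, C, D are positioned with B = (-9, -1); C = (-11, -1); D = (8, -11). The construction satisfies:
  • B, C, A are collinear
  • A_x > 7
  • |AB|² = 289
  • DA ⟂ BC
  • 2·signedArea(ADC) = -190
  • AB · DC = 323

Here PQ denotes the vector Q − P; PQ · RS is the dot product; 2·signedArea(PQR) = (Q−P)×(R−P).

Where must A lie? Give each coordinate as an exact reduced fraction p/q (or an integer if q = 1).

1. A_x = 8  [B, C, A are collinear ∩ DA ⟂ BC]
2. A_y = -1  [B, C, A are collinear ∩ DA ⟂ BC]
   → A = (8, -1)

A = (8, -1)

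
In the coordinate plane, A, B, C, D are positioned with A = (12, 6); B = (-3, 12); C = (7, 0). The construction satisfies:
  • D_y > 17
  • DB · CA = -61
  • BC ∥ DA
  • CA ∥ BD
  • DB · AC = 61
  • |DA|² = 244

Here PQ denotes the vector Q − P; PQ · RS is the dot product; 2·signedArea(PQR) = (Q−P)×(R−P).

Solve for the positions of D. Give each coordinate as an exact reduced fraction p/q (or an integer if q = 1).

1. D_x = 2  [BC ∥ DA ∩ CA ∥ BD]
2. D_y = 18  [BC ∥ DA ∩ CA ∥ BD]
   → D = (2, 18)

D = (2, 18)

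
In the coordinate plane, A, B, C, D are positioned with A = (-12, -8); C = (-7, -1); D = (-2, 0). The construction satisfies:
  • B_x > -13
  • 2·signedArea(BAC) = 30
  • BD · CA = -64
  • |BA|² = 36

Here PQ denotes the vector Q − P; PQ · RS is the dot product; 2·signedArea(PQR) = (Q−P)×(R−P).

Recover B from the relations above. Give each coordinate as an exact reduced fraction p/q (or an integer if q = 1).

1. B_x = -12  [2·signedArea(BAC) = 30 ∩ BD · CA = -64]
2. B_y = -2  [2·signedArea(BAC) = 30 ∩ BD · CA = -64]
   → B = (-12, -2)

B = (-12, -2)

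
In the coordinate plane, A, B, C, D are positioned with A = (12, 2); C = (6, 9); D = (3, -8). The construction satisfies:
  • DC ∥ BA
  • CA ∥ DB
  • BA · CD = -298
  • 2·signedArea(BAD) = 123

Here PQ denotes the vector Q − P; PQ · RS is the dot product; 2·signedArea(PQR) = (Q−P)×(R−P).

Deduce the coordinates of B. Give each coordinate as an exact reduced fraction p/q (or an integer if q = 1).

B = (9, -15)

1. B_x = 9  [DC ∥ BA ∩ CA ∥ DB]
2. B_y = -15  [DC ∥ BA ∩ CA ∥ DB]
   → B = (9, -15)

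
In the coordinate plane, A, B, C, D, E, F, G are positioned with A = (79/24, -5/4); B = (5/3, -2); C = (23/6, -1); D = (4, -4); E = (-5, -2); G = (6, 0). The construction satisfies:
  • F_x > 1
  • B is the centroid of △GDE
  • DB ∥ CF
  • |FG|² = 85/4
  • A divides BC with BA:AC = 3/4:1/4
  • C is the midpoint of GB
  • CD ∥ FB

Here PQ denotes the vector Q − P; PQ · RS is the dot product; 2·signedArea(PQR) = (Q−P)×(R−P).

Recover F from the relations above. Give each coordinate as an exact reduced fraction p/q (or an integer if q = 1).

1. F_x = 3/2  [CD ∥ FB ∩ DB ∥ CF]
2. F_y = 1  [CD ∥ FB ∩ DB ∥ CF]
   → F = (3/2, 1)

F = (3/2, 1)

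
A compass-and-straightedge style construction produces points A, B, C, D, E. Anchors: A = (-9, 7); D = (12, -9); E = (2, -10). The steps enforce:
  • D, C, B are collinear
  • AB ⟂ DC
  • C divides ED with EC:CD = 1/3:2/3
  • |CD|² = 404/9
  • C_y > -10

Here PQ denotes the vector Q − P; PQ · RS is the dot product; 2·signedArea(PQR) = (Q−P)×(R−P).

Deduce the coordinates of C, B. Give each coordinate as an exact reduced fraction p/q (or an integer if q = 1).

B = (-728/101, -1103/101)
C = (16/3, -29/3)

1. C_x = 16/3  [C divides ED with EC:CD = 1/3:2/3]
2. C_y = -29/3  [C divides ED with EC:CD = 1/3:2/3]
   → C = (16/3, -29/3)
3. B_x = -728/101  [D, C, B are collinear ∩ AB ⟂ DC]
4. B_y = -1103/101  [D, C, B are collinear ∩ AB ⟂ DC]
   → B = (-728/101, -1103/101)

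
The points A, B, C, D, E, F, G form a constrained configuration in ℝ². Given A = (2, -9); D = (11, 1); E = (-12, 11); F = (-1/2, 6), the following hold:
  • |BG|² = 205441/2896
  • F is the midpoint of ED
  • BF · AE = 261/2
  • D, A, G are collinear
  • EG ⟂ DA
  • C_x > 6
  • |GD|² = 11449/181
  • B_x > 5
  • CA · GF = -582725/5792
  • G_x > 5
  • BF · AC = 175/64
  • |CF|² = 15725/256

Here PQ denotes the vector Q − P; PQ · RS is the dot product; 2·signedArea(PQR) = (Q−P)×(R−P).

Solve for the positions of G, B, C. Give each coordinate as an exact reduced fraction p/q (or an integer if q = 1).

1. G_x = 1028/181  [D, A, G are collinear ∩ EG ⟂ DA]
2. G_y = -889/181  [D, A, G are collinear ∩ EG ⟂ DA]
   → G = (1028/181, -889/181)
3. B_x = 21/4  [line 14·x + -20·y + -7/2 = 0 ∩ |BG|² = 205441/2896]
4. B_y = 7/2  [line 14·x + -20·y + -7/2 = 0 ∩ |BG|² = 205441/2896]
   → B = (21/4, 7/2)
5. C_x = 107/16  [CA · GF = -582725/5792 ∩ BF · AC = 175/64]
6. C_y = 23/8  [CA · GF = -582725/5792 ∩ BF · AC = 175/64]
   → C = (107/16, 23/8)

B = (21/4, 7/2)
C = (107/16, 23/8)
G = (1028/181, -889/181)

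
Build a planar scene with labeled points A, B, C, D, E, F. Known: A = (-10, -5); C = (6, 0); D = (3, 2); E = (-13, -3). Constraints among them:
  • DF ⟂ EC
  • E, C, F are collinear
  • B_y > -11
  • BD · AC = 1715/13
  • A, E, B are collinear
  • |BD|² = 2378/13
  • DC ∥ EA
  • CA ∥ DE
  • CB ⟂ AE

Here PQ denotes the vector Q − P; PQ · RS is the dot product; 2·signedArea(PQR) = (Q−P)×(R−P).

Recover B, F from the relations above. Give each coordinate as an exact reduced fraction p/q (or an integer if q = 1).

1. B_x = -16/13  [A, E, B are collinear ∩ CB ⟂ AE]
2. B_y = -141/13  [A, E, B are collinear ∩ CB ⟂ AE]
   → B = (-16/13, -141/13)
3. F_x = 1251/370  [E, C, F are collinear ∩ DF ⟂ EC]
4. F_y = -153/370  [E, C, F are collinear ∩ DF ⟂ EC]
   → F = (1251/370, -153/370)

B = (-16/13, -141/13)
F = (1251/370, -153/370)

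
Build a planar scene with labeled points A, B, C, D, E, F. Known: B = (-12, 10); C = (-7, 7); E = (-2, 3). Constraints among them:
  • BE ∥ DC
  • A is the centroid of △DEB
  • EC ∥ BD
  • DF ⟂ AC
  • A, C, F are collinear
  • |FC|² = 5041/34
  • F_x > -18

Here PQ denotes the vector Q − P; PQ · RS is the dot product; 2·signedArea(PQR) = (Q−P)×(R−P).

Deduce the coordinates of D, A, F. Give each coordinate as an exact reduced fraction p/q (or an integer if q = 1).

A = (-31/3, 9)
D = (-17, 14)
F = (-593/34, 451/34)

1. D_x = -17  [BE ∥ DC ∩ EC ∥ BD]
2. D_y = 14  [BE ∥ DC ∩ EC ∥ BD]
   → D = (-17, 14)
3. A_x = -31/3  [A is the centroid of △DEB]
4. A_y = 9  [A is the centroid of △DEB]
   → A = (-31/3, 9)
5. F_x = -593/34  [A, C, F are collinear ∩ DF ⟂ AC]
6. F_y = 451/34  [A, C, F are collinear ∩ DF ⟂ AC]
   → F = (-593/34, 451/34)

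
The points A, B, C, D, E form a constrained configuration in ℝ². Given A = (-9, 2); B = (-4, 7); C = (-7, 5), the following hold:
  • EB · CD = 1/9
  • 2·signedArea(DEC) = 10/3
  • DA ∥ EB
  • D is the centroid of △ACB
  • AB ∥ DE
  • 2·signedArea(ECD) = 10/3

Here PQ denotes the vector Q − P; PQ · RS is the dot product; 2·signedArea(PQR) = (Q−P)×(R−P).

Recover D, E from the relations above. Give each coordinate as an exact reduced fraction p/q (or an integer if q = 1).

1. D_x = -20/3  [D is the centroid of △ACB]
2. D_y = 14/3  [D is the centroid of △ACB]
   → D = (-20/3, 14/3)
3. E_x = -5/3  [DA ∥ EB ∩ AB ∥ DE]
4. E_y = 29/3  [DA ∥ EB ∩ AB ∥ DE]
   → E = (-5/3, 29/3)

D = (-20/3, 14/3)
E = (-5/3, 29/3)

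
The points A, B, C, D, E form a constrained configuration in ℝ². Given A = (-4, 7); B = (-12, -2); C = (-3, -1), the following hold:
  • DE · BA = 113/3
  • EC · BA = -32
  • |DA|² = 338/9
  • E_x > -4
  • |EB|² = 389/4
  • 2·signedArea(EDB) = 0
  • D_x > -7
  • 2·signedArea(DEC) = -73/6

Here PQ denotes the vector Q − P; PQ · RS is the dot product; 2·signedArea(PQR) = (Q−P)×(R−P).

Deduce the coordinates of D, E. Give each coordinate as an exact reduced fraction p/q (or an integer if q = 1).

D = (-19/3, 4/3)
E = (-7/2, 3)

1. E_x = -7/2  [line -8·x + -9·y + -1 = 0 ∩ |EB|² = 389/4]
2. E_y = 3  [line -8·x + -9·y + -1 = 0 ∩ |EB|² = 389/4]
   → E = (-7/2, 3)
3. D_x = -19/3  [DE · BA = 113/3 ∩ 2·signedArea(EDB) = 0]
4. D_y = 4/3  [DE · BA = 113/3 ∩ 2·signedArea(EDB) = 0]
   → D = (-19/3, 4/3)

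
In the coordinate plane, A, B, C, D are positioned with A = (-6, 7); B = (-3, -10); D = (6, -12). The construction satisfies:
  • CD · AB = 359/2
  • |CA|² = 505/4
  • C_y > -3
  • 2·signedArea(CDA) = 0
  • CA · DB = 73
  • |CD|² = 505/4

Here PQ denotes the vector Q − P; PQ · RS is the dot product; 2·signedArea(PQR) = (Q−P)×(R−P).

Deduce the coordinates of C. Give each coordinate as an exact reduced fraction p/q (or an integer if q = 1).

C = (0, -5/2)

1. C_x = 0  [2·signedArea(CDA) = 0 ∩ CD · AB = 359/2]
2. C_y = -5/2  [2·signedArea(CDA) = 0 ∩ CD · AB = 359/2]
   → C = (0, -5/2)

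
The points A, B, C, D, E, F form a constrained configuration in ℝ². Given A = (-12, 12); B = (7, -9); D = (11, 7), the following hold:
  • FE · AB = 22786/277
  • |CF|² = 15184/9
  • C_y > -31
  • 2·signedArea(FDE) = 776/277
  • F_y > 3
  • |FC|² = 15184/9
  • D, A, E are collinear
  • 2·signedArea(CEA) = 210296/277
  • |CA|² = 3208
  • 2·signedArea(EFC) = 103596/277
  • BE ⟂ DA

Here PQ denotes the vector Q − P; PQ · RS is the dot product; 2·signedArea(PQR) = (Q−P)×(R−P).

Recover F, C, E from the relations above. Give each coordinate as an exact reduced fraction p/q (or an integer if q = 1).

1. E_x = 2909/277  [D, A, E are collinear ∩ BE ⟂ DA]
2. E_y = 1969/277  [D, A, E are collinear ∩ BE ⟂ DA]
   → E = (2909/277, 1969/277)
3. F_x = 2  [2·signedArea(FDE) = 776/277 ∩ FE · AB = 22786/277]
4. F_y = 10/3  [2·signedArea(FDE) = 776/277 ∩ FE · AB = 22786/277]
   → F = (2, 10/3)
5. C_x = 26  [2·signedArea(CEA) = 210296/277 ∩ 2·signedArea(EFC) = 103596/277]
6. C_y = -30  [2·signedArea(CEA) = 210296/277 ∩ 2·signedArea(EFC) = 103596/277]
   → C = (26, -30)

C = (26, -30)
E = (2909/277, 1969/277)
F = (2, 10/3)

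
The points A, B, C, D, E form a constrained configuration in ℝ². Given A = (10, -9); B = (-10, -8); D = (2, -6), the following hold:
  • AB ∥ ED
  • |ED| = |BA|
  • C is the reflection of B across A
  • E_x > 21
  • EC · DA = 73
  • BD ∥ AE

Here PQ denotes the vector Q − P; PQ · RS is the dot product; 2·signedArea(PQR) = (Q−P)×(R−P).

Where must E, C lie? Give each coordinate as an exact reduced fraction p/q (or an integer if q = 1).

C = (30, -10)
E = (22, -7)

1. E_x = 22  [AB ∥ ED ∩ BD ∥ AE]
2. E_y = -7  [AB ∥ ED ∩ BD ∥ AE]
   → E = (22, -7)
3. C_x = 30  [C is the reflection of B across A]
4. C_y = -10  [C is the reflection of B across A]
   → C = (30, -10)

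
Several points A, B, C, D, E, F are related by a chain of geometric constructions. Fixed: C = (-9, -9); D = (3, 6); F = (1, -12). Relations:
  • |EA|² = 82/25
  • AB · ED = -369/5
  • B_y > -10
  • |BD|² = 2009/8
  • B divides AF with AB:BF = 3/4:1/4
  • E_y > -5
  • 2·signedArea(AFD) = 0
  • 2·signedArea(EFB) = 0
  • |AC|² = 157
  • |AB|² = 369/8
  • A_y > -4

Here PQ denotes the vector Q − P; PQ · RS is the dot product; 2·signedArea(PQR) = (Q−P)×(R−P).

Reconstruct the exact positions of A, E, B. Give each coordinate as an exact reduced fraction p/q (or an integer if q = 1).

A = (2, -3)
B = (5/4, -39/4)
E = (9/5, -24/5)

1. A_x = 2  [line -18·x + 2·y + 42 = 0 ∩ |AC|² = 157]
2. A_y = -3  [line -18·x + 2·y + 42 = 0 ∩ |AC|² = 157]
   → A = (2, -3)
3. B_x = 5/4  [B divides AF with AB:BF = 3/4:1/4]
4. B_y = -39/4  [B divides AF with AB:BF = 3/4:1/4]
   → B = (5/4, -39/4)
5. E_x = 9/5  [2·signedArea(EFB) = 0 ∩ AB · ED = -369/5]
6. E_y = -24/5  [2·signedArea(EFB) = 0 ∩ AB · ED = -369/5]
   → E = (9/5, -24/5)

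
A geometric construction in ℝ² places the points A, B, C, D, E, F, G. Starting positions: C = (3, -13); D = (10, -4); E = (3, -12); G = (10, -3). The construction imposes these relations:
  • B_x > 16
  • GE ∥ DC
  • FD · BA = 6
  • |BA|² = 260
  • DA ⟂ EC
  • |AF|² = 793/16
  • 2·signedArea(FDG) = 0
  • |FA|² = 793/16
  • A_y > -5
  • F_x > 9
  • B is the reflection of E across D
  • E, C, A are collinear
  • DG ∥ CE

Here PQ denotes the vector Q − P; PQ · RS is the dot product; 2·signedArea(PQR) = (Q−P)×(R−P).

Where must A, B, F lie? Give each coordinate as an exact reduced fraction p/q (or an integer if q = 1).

1. A_x = 3  [E, C, A are collinear ∩ DA ⟂ EC]
2. A_y = -4  [E, C, A are collinear ∩ DA ⟂ EC]
   → A = (3, -4)
3. B_x = 17  [B is the reflection of E across D]
4. B_y = 4  [B is the reflection of E across D]
   → B = (17, 4)
5. F_x = 10  [2·signedArea(FDG) = 0 ∩ FD · BA = 6]
6. F_y = -13/4  [2·signedArea(FDG) = 0 ∩ FD · BA = 6]
   → F = (10, -13/4)

A = (3, -4)
B = (17, 4)
F = (10, -13/4)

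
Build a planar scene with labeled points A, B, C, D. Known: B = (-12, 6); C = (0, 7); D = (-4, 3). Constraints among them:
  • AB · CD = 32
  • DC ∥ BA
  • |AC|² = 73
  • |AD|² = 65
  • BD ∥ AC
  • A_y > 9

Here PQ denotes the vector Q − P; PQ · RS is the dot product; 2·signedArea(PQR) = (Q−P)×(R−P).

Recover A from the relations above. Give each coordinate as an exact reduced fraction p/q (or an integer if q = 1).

A = (-8, 10)

1. A_x = -8  [BD ∥ AC ∩ DC ∥ BA]
2. A_y = 10  [BD ∥ AC ∩ DC ∥ BA]
   → A = (-8, 10)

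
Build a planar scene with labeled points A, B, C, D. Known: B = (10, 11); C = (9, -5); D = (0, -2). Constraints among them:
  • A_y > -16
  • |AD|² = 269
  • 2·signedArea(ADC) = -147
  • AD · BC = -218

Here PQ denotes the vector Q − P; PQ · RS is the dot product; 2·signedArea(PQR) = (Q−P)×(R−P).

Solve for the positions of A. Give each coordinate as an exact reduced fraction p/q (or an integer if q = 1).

1. A_x = -10  [AD · BC = -218 ∩ 2·signedArea(ADC) = -147]
2. A_y = -15  [AD · BC = -218 ∩ 2·signedArea(ADC) = -147]
   → A = (-10, -15)

A = (-10, -15)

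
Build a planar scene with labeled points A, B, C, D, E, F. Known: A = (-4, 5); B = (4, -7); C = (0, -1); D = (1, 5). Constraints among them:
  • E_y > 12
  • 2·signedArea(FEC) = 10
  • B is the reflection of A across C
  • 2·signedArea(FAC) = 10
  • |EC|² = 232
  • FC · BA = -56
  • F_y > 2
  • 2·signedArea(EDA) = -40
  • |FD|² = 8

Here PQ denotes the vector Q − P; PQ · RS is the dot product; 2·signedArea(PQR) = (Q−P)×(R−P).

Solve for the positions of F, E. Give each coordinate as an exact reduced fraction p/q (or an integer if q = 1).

E = (-6, 13)
F = (-1, 3)

1. F_x = -1  [2·signedArea(FAC) = 10 ∩ FC · BA = -56]
2. F_y = 3  [2·signedArea(FAC) = 10 ∩ FC · BA = -56]
   → F = (-1, 3)
3. E_x = -6  [2·signedArea(EDA) = -40 ∩ 2·signedArea(FEC) = 10]
4. E_y = 13  [2·signedArea(EDA) = -40 ∩ 2·signedArea(FEC) = 10]
   → E = (-6, 13)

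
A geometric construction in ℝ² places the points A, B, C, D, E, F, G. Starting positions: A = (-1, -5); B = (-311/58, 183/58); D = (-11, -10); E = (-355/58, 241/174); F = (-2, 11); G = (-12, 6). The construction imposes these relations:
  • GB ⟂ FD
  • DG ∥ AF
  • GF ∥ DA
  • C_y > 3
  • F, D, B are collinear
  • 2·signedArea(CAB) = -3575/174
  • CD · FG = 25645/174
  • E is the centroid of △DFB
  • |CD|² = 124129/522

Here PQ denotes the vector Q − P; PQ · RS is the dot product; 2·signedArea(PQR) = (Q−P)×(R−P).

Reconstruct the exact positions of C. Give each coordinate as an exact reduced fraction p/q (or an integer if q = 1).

C = (-485/174, 177/58)

1. C_x = -485/174  [CD · FG = 25645/174 ∩ 2·signedArea(CAB) = -3575/174]
2. C_y = 177/58  [CD · FG = 25645/174 ∩ 2·signedArea(CAB) = -3575/174]
   → C = (-485/174, 177/58)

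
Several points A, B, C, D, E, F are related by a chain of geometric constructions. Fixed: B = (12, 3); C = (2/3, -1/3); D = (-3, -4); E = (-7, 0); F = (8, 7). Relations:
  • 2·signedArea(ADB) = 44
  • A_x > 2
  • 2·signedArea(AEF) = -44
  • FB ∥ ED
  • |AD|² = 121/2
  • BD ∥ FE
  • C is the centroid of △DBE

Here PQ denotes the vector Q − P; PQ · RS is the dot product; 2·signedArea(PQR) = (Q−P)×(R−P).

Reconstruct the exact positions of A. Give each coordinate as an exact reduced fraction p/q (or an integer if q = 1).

1. A_x = 5/2  [line -7·x + 15·y + -5 = 0 ∩ |AD|² = 121/2]
2. A_y = 3/2  [line -7·x + 15·y + -5 = 0 ∩ |AD|² = 121/2]
   → A = (5/2, 3/2)

A = (5/2, 3/2)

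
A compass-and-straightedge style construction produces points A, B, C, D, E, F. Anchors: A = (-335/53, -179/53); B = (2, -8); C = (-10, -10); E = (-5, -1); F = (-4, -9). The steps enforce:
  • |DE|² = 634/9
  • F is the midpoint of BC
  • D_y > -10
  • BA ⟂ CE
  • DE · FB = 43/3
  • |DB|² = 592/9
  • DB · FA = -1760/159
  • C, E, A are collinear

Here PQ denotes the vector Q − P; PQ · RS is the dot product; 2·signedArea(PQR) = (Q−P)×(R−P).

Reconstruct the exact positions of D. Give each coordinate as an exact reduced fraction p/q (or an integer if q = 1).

1. D_x = -6  [DB · FA = -1760/159 ∩ DE · FB = 43/3]
2. D_y = -28/3  [DB · FA = -1760/159 ∩ DE · FB = 43/3]
   → D = (-6, -28/3)

D = (-6, -28/3)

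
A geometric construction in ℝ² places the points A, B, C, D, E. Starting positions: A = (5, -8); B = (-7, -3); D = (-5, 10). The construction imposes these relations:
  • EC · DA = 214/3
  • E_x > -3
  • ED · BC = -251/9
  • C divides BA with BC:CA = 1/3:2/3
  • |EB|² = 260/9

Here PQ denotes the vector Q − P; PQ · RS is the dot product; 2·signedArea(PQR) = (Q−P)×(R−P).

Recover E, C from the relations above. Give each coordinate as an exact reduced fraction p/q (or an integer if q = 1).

1. C_x = -3  [C divides BA with BC:CA = 1/3:2/3]
2. C_y = -14/3  [C divides BA with BC:CA = 1/3:2/3]
   → C = (-3, -14/3)
3. E_x = -7/3  [EC · DA = 214/3 ∩ ED · BC = -251/9]
4. E_y = -1/3  [EC · DA = 214/3 ∩ ED · BC = -251/9]
   → E = (-7/3, -1/3)

C = (-3, -14/3)
E = (-7/3, -1/3)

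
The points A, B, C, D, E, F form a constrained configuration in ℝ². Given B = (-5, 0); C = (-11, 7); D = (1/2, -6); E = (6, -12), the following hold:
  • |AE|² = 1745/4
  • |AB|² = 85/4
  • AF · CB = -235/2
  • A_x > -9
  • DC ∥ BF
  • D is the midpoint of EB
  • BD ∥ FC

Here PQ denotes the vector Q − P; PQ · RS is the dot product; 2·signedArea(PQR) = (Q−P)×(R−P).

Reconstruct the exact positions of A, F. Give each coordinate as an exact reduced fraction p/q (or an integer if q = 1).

A = (-8, 7/2)
F = (-33/2, 13)

1. F_x = -33/2  [BD ∥ FC ∩ DC ∥ BF]
2. F_y = 13  [BD ∥ FC ∩ DC ∥ BF]
   → F = (-33/2, 13)
3. A_x = -8  [line -6·x + 7·y + -145/2 = 0 ∩ |AB|² = 85/4]
4. A_y = 7/2  [line -6·x + 7·y + -145/2 = 0 ∩ |AB|² = 85/4]
   → A = (-8, 7/2)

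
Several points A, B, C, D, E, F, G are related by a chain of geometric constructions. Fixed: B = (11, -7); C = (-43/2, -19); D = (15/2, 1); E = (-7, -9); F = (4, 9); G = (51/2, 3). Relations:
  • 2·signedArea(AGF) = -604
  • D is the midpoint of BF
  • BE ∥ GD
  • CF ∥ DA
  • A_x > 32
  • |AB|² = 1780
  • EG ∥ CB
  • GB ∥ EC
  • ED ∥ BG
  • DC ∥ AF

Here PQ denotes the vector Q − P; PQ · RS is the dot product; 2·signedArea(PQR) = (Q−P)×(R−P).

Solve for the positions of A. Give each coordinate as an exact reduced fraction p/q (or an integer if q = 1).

1. A_x = 33  [DC ∥ AF ∩ CF ∥ DA]
2. A_y = 29  [DC ∥ AF ∩ CF ∥ DA]
   → A = (33, 29)

A = (33, 29)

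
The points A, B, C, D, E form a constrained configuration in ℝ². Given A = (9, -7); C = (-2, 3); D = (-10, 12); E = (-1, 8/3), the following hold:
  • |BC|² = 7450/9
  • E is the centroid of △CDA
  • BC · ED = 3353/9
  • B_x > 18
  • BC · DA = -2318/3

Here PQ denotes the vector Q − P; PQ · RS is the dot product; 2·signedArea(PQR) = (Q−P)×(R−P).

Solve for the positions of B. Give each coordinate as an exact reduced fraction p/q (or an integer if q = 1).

B = (19, -50/3)

1. B_x = 19  [BC · ED = 3353/9 ∩ BC · DA = -2318/3]
2. B_y = -50/3  [BC · ED = 3353/9 ∩ BC · DA = -2318/3]
   → B = (19, -50/3)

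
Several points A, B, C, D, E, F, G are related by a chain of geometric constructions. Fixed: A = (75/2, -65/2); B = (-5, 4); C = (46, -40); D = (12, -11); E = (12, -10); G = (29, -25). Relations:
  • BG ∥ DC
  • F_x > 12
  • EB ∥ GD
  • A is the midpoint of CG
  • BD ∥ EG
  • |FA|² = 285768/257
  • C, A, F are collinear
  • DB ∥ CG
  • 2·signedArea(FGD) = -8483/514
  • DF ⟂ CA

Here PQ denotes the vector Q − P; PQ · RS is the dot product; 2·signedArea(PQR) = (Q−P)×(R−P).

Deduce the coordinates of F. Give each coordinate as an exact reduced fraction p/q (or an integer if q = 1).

F = (6423/514, -5365/514)

1. F_x = 6423/514  [C, A, F are collinear ∩ DF ⟂ CA]
2. F_y = -5365/514  [C, A, F are collinear ∩ DF ⟂ CA]
   → F = (6423/514, -5365/514)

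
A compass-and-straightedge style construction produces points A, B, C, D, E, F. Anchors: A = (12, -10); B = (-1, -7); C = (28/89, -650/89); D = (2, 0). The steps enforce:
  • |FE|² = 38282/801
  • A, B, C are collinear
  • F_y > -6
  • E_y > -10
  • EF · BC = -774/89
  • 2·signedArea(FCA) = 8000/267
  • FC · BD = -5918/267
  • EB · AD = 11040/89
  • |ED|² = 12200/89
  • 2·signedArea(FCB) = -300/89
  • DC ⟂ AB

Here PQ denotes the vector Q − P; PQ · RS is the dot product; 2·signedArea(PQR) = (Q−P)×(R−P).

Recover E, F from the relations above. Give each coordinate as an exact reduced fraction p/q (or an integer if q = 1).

E = (808/89, -830/89)
F = (299/89, -1453/267)

1. F_x = 299/89  [2·signedArea(FCA) = 8000/267 ∩ FC · BD = -5918/267]
2. F_y = -1453/267  [2·signedArea(FCA) = 8000/267 ∩ FC · BD = -5918/267]
   → F = (299/89, -1453/267)
3. E_x = 808/89  [EB · AD = 11040/89 ∩ EF · BC = -774/89]
4. E_y = -830/89  [EB · AD = 11040/89 ∩ EF · BC = -774/89]
   → E = (808/89, -830/89)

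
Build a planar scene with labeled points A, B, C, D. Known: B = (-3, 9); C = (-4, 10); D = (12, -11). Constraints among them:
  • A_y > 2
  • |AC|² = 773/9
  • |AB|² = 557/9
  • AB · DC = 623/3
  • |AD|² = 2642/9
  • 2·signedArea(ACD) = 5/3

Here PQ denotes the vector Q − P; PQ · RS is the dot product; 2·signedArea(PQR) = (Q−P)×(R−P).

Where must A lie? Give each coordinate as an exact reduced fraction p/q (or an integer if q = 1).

1. A_x = 5/3  [2·signedArea(ACD) = 5/3 ∩ AB · DC = 623/3]
2. A_y = 8/3  [2·signedArea(ACD) = 5/3 ∩ AB · DC = 623/3]
   → A = (5/3, 8/3)

A = (5/3, 8/3)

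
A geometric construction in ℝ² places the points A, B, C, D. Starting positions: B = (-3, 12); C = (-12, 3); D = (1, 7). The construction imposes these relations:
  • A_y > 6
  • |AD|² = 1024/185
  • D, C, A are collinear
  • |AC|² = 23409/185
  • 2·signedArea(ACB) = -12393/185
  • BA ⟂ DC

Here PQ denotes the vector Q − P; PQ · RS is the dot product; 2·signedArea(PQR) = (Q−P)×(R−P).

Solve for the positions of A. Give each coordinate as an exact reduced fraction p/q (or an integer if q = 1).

A = (-231/185, 1167/185)

1. A_x = -231/185  [D, C, A are collinear ∩ BA ⟂ DC]
2. A_y = 1167/185  [D, C, A are collinear ∩ BA ⟂ DC]
   → A = (-231/185, 1167/185)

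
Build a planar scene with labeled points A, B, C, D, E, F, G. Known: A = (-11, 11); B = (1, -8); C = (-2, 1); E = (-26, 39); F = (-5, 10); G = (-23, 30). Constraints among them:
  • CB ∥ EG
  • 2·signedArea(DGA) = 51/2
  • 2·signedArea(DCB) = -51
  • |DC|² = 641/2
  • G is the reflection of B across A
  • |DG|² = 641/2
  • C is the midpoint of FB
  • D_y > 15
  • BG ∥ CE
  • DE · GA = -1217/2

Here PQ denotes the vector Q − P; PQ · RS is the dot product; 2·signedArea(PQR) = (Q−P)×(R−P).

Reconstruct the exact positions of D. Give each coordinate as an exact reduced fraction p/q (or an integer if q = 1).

1. D_x = -25/2  [2·signedArea(DCB) = -51 ∩ 2·signedArea(DGA) = 51/2]
2. D_y = 31/2  [2·signedArea(DCB) = -51 ∩ 2·signedArea(DGA) = 51/2]
   → D = (-25/2, 31/2)

D = (-25/2, 31/2)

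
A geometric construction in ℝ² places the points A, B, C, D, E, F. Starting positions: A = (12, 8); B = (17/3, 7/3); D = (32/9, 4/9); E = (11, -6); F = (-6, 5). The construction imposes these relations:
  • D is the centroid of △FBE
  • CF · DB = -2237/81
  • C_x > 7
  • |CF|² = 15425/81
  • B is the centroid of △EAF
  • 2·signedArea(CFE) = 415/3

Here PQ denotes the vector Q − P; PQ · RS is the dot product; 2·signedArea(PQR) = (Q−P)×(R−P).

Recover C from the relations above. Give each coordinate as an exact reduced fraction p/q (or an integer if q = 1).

C = (70/9, 38/9)

1. C_x = 70/9  [2·signedArea(CFE) = 415/3 ∩ CF · DB = -2237/81]
2. C_y = 38/9  [2·signedArea(CFE) = 415/3 ∩ CF · DB = -2237/81]
   → C = (70/9, 38/9)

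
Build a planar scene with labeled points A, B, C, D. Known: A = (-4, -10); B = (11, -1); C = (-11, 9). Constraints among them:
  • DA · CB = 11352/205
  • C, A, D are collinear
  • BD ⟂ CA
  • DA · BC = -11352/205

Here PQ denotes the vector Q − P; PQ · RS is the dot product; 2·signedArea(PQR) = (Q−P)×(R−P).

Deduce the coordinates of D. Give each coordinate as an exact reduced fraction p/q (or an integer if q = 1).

1. D_x = -1051/205  [C, A, D are collinear ∩ BD ⟂ CA]
2. D_y = -1423/205  [C, A, D are collinear ∩ BD ⟂ CA]
   → D = (-1051/205, -1423/205)

D = (-1051/205, -1423/205)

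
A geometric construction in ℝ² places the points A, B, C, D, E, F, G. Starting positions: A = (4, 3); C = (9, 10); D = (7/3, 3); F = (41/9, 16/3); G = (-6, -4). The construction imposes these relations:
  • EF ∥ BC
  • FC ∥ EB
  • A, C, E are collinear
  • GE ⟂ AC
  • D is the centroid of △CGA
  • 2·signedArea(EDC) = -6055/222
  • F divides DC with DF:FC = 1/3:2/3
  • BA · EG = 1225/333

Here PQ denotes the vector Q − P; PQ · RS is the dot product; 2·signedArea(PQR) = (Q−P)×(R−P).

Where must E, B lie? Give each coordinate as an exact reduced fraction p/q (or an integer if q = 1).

1. E_x = -199/74  [A, C, E are collinear ∩ GE ⟂ AC]
2. E_y = -471/74  [A, C, E are collinear ∩ GE ⟂ AC]
   → E = (-199/74, -471/74)
3. B_x = 1169/666  [EF ∥ BC ∩ FC ∥ EB]
4. B_y = -377/222  [EF ∥ BC ∩ FC ∥ EB]
   → B = (1169/666, -377/222)

B = (1169/666, -377/222)
E = (-199/74, -471/74)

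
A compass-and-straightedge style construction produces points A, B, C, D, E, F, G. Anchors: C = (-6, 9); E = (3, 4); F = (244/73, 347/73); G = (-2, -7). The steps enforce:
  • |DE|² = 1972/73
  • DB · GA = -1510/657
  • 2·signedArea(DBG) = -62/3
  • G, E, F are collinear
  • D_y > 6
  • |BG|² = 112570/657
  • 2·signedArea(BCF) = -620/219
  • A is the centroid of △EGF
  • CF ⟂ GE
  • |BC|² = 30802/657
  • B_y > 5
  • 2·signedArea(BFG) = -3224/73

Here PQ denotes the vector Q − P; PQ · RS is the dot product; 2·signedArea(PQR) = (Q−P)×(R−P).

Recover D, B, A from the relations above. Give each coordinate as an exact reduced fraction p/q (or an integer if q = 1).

1. B_x = 25/219  [2·signedArea(BFG) = -3224/73 ∩ 2·signedArea(BCF) = -620/219]
2. B_y = 432/73  [2·signedArea(BFG) = -3224/73 ∩ 2·signedArea(BCF) = -620/219]
   → B = (25/219, 432/73)
3. A_x = 317/219  [A is the centroid of △EGF]
4. A_y = 128/219  [A is the centroid of △EGF]
   → A = (317/219, 128/219)
5. D_x = -97/73  [2·signedArea(DBG) = -62/3 ∩ DB · GA = -1510/657]
6. D_y = 502/73  [2·signedArea(DBG) = -62/3 ∩ DB · GA = -1510/657]
   → D = (-97/73, 502/73)

A = (317/219, 128/219)
B = (25/219, 432/73)
D = (-97/73, 502/73)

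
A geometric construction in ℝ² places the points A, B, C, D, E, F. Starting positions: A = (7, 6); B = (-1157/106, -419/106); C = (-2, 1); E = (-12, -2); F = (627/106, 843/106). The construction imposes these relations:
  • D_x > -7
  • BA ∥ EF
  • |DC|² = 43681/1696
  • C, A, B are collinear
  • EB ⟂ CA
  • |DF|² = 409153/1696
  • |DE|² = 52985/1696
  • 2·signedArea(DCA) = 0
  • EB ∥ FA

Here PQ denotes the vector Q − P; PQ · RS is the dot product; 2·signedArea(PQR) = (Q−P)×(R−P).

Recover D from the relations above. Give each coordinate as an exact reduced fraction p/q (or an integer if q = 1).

1. D_x = -2729/424  [line -5·x + 9·y + -19 = 0 ∩ |DE|² = 52985/1696]
2. D_y = -621/424  [line -5·x + 9·y + -19 = 0 ∩ |DE|² = 52985/1696]
   → D = (-2729/424, -621/424)

D = (-2729/424, -621/424)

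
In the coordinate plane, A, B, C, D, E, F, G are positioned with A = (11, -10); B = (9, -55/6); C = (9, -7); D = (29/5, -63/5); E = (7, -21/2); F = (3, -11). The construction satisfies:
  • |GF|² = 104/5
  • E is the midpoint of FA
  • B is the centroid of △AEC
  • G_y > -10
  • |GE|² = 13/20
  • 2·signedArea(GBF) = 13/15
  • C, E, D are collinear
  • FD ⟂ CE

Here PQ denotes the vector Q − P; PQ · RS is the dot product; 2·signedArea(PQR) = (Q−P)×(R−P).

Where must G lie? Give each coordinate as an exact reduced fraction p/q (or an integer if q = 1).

1. G_x = 37/5  [line 11/6·x + -6·y + -2171/30 = 0 ∩ |GF|² = 104/5]
2. G_y = -49/5  [line 11/6·x + -6·y + -2171/30 = 0 ∩ |GF|² = 104/5]
   → G = (37/5, -49/5)

G = (37/5, -49/5)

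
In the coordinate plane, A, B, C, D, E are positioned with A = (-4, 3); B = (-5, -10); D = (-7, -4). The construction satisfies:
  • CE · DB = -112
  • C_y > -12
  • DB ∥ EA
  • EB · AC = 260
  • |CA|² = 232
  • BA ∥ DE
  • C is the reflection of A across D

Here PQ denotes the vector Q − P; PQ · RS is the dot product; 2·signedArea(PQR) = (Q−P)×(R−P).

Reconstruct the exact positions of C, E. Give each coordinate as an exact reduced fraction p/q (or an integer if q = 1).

C = (-10, -11)
E = (-6, 9)

1. C_x = -10  [C is the reflection of A across D]
2. C_y = -11  [C is the reflection of A across D]
   → C = (-10, -11)
3. E_x = -6  [DB ∥ EA ∩ BA ∥ DE]
4. E_y = 9  [DB ∥ EA ∩ BA ∥ DE]
   → E = (-6, 9)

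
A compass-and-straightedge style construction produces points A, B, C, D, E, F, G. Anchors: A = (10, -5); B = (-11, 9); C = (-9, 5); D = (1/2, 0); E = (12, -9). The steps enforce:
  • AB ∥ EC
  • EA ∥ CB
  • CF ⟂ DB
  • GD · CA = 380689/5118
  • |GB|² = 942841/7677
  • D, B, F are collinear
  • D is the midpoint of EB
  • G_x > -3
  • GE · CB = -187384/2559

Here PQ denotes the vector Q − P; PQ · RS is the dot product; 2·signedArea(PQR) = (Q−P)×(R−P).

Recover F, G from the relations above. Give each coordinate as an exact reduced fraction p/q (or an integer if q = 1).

1. F_x = -6669/853  [D, B, F are collinear ∩ CF ⟂ DB]
2. F_y = 5553/853  [D, B, F are collinear ∩ CF ⟂ DB]
   → F = (-6669/853, 5553/853)
3. G_x = -5816/2559  [GE · CB = -187384/2559 ∩ GD · CA = 380689/5118]
4. G_y = 1851/853  [GE · CB = -187384/2559 ∩ GD · CA = 380689/5118]
   → G = (-5816/2559, 1851/853)

F = (-6669/853, 5553/853)
G = (-5816/2559, 1851/853)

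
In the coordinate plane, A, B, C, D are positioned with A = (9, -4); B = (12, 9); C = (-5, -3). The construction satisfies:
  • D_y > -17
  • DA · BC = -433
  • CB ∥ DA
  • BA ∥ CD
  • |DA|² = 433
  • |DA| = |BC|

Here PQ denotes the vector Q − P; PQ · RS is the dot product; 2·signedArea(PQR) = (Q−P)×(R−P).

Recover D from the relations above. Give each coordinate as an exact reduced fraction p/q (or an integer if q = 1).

1. D_x = -8  [CB ∥ DA ∩ BA ∥ CD]
2. D_y = -16  [CB ∥ DA ∩ BA ∥ CD]
   → D = (-8, -16)

D = (-8, -16)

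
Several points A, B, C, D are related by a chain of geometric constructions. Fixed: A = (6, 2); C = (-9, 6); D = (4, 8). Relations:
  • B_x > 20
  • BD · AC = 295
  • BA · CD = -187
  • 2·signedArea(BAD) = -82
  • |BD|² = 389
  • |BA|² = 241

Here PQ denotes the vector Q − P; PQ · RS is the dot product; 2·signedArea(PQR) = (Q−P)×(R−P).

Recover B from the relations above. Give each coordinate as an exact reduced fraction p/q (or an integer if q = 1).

1. B_x = 21  [BD · AC = 295 ∩ BA · CD = -187]
2. B_y = -2  [BD · AC = 295 ∩ BA · CD = -187]
   → B = (21, -2)

B = (21, -2)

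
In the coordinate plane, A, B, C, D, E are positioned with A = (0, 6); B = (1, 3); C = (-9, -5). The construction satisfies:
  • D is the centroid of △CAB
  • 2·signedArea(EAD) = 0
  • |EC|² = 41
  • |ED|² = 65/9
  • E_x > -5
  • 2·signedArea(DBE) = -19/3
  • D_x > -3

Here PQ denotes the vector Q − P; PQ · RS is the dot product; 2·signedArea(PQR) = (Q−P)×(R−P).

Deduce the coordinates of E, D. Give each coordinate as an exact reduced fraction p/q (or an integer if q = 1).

D = (-8/3, 4/3)
E = (-4, -1)

1. D_x = -8/3  [D is the centroid of △CAB]
2. D_y = 4/3  [D is the centroid of △CAB]
   → D = (-8/3, 4/3)
3. E_x = -4  [2·signedArea(EAD) = 0 ∩ 2·signedArea(DBE) = -19/3]
4. E_y = -1  [2·signedArea(EAD) = 0 ∩ 2·signedArea(DBE) = -19/3]
   → E = (-4, -1)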